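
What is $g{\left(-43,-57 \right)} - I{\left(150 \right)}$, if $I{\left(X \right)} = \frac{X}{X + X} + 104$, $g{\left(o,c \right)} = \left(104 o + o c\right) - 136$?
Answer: $- \frac{4523}{2} \approx -2261.5$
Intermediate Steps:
$g{\left(o,c \right)} = -136 + 104 o + c o$ ($g{\left(o,c \right)} = \left(104 o + c o\right) - 136 = -136 + 104 o + c o$)
$I{\left(X \right)} = \frac{209}{2}$ ($I{\left(X \right)} = \frac{X}{2 X} + 104 = \frac{1}{2 X} X + 104 = \frac{1}{2} + 104 = \frac{209}{2}$)
$g{\left(-43,-57 \right)} - I{\left(150 \right)} = \left(-136 + 104 \left(-43\right) - -2451\right) - \frac{209}{2} = \left(-136 - 4472 + 2451\right) - \frac{209}{2} = -2157 - \frac{209}{2} = - \frac{4523}{2}$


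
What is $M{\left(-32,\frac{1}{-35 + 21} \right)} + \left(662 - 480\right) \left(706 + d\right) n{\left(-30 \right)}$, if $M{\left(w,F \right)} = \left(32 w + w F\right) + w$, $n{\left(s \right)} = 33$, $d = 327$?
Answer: $\frac{43422010}{7} \approx 6.2031 \cdot 10^{6}$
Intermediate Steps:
$M{\left(w,F \right)} = 33 w + F w$ ($M{\left(w,F \right)} = \left(32 w + F w\right) + w = 33 w + F w$)
$M{\left(-32,\frac{1}{-35 + 21} \right)} + \left(662 - 480\right) \left(706 + d\right) n{\left(-30 \right)} = - 32 \left(33 + \frac{1}{-35 + 21}\right) + \left(662 - 480\right) \left(706 + 327\right) 33 = - 32 \left(33 + \frac{1}{-14}\right) + 182 \cdot 1033 \cdot 33 = - 32 \left(33 - \frac{1}{14}\right) + 188006 \cdot 33 = \left(-32\right) \frac{461}{14} + 6204198 = - \frac{7376}{7} + 6204198 = \frac{43422010}{7}$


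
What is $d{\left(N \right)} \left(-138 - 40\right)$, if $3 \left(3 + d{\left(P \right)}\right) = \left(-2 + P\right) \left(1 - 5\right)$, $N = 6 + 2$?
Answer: $1958$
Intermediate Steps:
$N = 8$
$d{\left(P \right)} = - \frac{1}{3} - \frac{4 P}{3}$ ($d{\left(P \right)} = -3 + \frac{\left(-2 + P\right) \left(1 - 5\right)}{3} = -3 + \frac{\left(-2 + P\right) \left(-4\right)}{3} = -3 + \frac{8 - 4 P}{3} = -3 - \left(- \frac{8}{3} + \frac{4 P}{3}\right) = - \frac{1}{3} - \frac{4 P}{3}$)
$d{\left(N \right)} \left(-138 - 40\right) = \left(- \frac{1}{3} - \frac{32}{3}\right) \left(-138 - 40\right) = \left(-11\right) \left(-178\right) = 1958$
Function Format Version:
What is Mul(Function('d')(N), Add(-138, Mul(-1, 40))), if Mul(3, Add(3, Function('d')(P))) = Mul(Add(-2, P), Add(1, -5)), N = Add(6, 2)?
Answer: 1958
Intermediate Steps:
N = 8
Function('d')(P) = Add(Rational(-1, 3), Mul(Rational(-4, 3), P)) (Function('d')(P) = Add(-3, Mul(Rational(1, 3), Mul(Add(-2, P), Add(1, -5)))) = Add(-3, Mul(Rational(1, 3), Mul(Add(-2, P), -4))) = Add(-3, Mul(Rational(1, 3), Add(8, Mul(-4, P)))) = Add(-3, Add(Rational(8, 3), Mul(Rational(-4, 3), P))) = Add(Rational(-1, 3), Mul(Rational(-4, 3), P)))
Mul(Function('d')(N), Add(-138, Mul(-1, 40))) = Mul(Add(Rational(-1, 3), Mul(Rational(-4, 3), 8)), Add(-138, Mul(-1, 40))) = Mul(Add(Rational(-1, 3), Rational(-32, 3)), Add(-138, -40)) = Mul(-11, -178) = 1958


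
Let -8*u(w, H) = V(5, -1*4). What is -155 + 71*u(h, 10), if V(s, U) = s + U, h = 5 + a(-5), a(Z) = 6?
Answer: -1311/8 ≈ -163.88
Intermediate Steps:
h = 11 (h = 5 + 6 = 11)
V(s, U) = U + s
u(w, H) = -1/8 (u(w, H) = -(-1*4 + 5)/8 = -(-4 + 5)/8 = -1/8*1 = -1/8)
-155 + 71*u(h, 10) = -155 + 71*(-1/8) = -155 - 71/8 = -1311/8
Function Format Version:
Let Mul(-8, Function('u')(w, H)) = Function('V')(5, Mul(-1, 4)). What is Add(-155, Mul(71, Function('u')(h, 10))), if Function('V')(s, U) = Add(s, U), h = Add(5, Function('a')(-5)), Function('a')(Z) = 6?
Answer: Rational(-1311, 8) ≈ -163.88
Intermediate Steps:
h = 11 (h = Add(5, 6) = 11)
Function('V')(s, U) = Add(U, s)
Function('u')(w, H) = Rational(-1, 8) (Function('u')(w, H) = Mul(Rational(-1, 8), Add(Mul(-1, 4), 5)) = Mul(Rational(-1, 8), Add(-4, 5)) = Mul(Rational(-1, 8), 1) = Rational(-1, 8))
Add(-155, Mul(71, Function('u')(h, 10))) = Add(-155, Mul(71, Rational(-1, 8))) = Add(-155, Rational(-71, 8)) = Rational(-1311, 8)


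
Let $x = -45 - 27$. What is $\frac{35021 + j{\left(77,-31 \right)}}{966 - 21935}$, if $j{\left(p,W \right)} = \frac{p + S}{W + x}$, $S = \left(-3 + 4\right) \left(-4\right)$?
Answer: $- \frac{3607090}{2159807} \approx -1.6701$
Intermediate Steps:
$x = -72$
$S = -4$ ($S = 1 \left(-4\right) = -4$)
$j{\left(p,W \right)} = \frac{-4 + p}{-72 + W}$ ($j{\left(p,W \right)} = \frac{p - 4}{W - 72} = \frac{-4 + p}{-72 + W}$)
$\frac{35021 + j{\left(77,-31 \right)}}{966 - 21935} = \frac{35021 + \frac{-4 + 77}{-72 - 31}}{966 - 21935} = \frac{35021 + \frac{1}{-103} \cdot 73}{-20969} = \left(35021 - \frac{73}{103}\right) \left(- \frac{1}{20969}\right) = \frac{3607090}{103} \left(- \frac{1}{20969}\right) = - \frac{3607090}{2159807}$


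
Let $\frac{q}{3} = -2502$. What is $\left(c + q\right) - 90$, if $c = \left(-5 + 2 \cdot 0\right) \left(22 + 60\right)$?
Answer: $-8006$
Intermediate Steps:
$q = -7506$ ($q = 3 \left(-2502\right) = -7506$)
$c = -410$ ($c = \left(-5 + 0\right) 82 = \left(-5\right) 82 = -410$)
$\left(c + q\right) - 90 = \left(-410 - 7506\right) - 90 = -7916 - 90 = -8006$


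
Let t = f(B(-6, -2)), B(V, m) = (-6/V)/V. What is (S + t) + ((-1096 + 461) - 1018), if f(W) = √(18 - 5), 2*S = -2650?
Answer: -2978 + √13 ≈ -2974.4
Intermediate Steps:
S = -1325 (S = (½)*(-2650) = -1325)
B(V, m) = -6/V²
f(W) = √13
t = √13 ≈ 3.6056
(S + t) + ((-1096 + 461) - 1018) = (-1325 + √13) + ((-1096 + 461) - 1018) = (-1325 + √13) + (-635 - 1018) = (-1325 + √13) - 1653 = -2978 + √13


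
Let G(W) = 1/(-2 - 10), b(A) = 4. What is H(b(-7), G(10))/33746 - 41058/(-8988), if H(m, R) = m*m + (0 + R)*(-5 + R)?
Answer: 16628290601/3639708576 ≈ 4.5686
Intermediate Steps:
G(W) = -1/12 (G(W) = 1/(-12) = -1/12)
H(m, R) = m**2 + R*(-5 + R)
H(b(-7), G(10))/33746 - 41058/(-8988) = ((-1/12)**2 + 4**2 - 5*(-1/12))/33746 - 41058/(-8988) = (1/144 + 16 + 5/12)*(1/33746) - 41058*(-1/8988) = (2365/144)*(1/33746) + 6843/1498 = 2365/4859424 + 6843/1498 = 16628290601/3639708576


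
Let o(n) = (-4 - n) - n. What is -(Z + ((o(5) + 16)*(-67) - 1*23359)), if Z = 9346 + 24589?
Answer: -10442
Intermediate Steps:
o(n) = -4 - 2*n
Z = 33935
-(Z + ((o(5) + 16)*(-67) - 1*23359)) = -(33935 + (((-4 - 2*5) + 16)*(-67) - 1*23359)) = -(33935 + (((-4 - 10) + 16)*(-67) - 23359)) = -(33935 + ((-14 + 16)*(-67) - 23359)) = -(33935 + (2*(-67) - 23359)) = -(33935 + (-134 - 23359)) = -(33935 - 23493) = -1*10442 = -10442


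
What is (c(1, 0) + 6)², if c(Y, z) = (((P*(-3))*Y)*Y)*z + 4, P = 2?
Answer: 100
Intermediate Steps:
c(Y, z) = 4 - 6*z*Y² (c(Y, z) = (((2*(-3))*Y)*Y)*z + 4 = ((-6*Y)*Y)*z + 4 = (-6*Y²)*z + 4 = -6*z*Y² + 4 = 4 - 6*z*Y²)
(c(1, 0) + 6)² = ((4 - 6*0*1²) + 6)² = ((4 - 6*0*1) + 6)² = ((4 + 0) + 6)² = (4 + 6)² = 10² = 100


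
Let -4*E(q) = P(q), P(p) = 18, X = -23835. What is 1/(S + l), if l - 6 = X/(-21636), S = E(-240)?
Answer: 7212/18763 ≈ 0.38437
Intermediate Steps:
E(q) = -9/2 (E(q) = -¼*18 = -9/2)
S = -9/2 ≈ -4.5000
l = 51217/7212 (l = 6 - 23835/(-21636) = 6 - 23835*(-1/21636) = 6 + 7945/7212 = 51217/7212 ≈ 7.1016)
1/(S + l) = 1/(-9/2 + 51217/7212) = 1/(18763/7212) = 7212/18763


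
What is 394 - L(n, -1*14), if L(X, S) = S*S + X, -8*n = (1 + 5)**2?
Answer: 405/2 ≈ 202.50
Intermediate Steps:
n = -9/2 (n = -(1 + 5)**2/8 = -1/8*6**2 = -1/8*36 = -9/2 ≈ -4.5000)
L(X, S) = X + S**2 (L(X, S) = S**2 + X = X + S**2)
394 - L(n, -1*14) = 394 - (-9/2 + (-1*14)**2) = 394 - (-9/2 + (-14)**2) = 394 - (-9/2 + 196) = 394 - 1*383/2 = 394 - 383/2 = 405/2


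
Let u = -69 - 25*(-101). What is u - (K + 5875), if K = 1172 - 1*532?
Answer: -4059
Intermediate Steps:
K = 640 (K = 1172 - 532 = 640)
u = 2456 (u = -69 + 2525 = 2456)
u - (K + 5875) = 2456 - (640 + 5875) = 2456 - 1*6515 = 2456 - 6515 = -4059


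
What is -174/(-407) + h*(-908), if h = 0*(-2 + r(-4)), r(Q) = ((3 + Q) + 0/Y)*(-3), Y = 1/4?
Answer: 174/407 ≈ 0.42752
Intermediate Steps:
Y = ¼ ≈ 0.25000
r(Q) = -9 - 3*Q (r(Q) = ((3 + Q) + 0/(¼))*(-3) = ((3 + Q) + 0*4)*(-3) = ((3 + Q) + 0)*(-3) = (3 + Q)*(-3) = -9 - 3*Q)
h = 0 (h = 0*(-2 + (-9 - 3*(-4))) = 0*(-2 + (-9 + 12)) = 0*(-2 + 3) = 0*1 = 0)
-174/(-407) + h*(-908) = -174/(-407) + 0*(-908) = -174*(-1/407) + 0 = 174/407 + 0 = 174/407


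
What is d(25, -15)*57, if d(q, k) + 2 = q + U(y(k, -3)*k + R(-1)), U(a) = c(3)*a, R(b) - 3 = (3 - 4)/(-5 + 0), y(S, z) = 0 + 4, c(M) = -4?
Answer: 71307/5 ≈ 14261.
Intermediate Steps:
y(S, z) = 4
R(b) = 16/5 (R(b) = 3 + (3 - 4)/(-5 + 0) = 3 - 1/(-5) = 3 - 1*(-1/5) = 3 + 1/5 = 16/5)
U(a) = -4*a
d(q, k) = -74/5 + q - 16*k (d(q, k) = -2 + (q - 4*(4*k + 16/5)) = -2 + (q - 4*(16/5 + 4*k)) = -2 + (q + (-64/5 - 16*k)) = -2 + (-64/5 + q - 16*k) = -74/5 + q - 16*k)
d(25, -15)*57 = (-74/5 + 25 - 16*(-15))*57 = (-74/5 + 25 + 240)*57 = (1251/5)*57 = 71307/5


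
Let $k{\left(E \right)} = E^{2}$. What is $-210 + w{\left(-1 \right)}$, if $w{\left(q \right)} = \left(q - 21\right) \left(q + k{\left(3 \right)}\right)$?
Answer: $-386$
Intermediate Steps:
$w{\left(q \right)} = \left(-21 + q\right) \left(9 + q\right)$ ($w{\left(q \right)} = \left(q - 21\right) \left(q + 3^{2}\right) = \left(-21 + q\right) \left(q + 9\right) = \left(-21 + q\right) \left(9 + q\right)$)
$-210 + w{\left(-1 \right)} = -210 - \left(177 - 1\right) = -210 + \left(-189 + 1 + 12\right) = -210 - 176 = -386$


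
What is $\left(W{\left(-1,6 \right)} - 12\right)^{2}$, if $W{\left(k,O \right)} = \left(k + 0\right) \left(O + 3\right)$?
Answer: $441$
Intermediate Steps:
$W{\left(k,O \right)} = k \left(3 + O\right)$
$\left(W{\left(-1,6 \right)} - 12\right)^{2} = \left(- (3 + 6) - 12\right)^{2} = \left(\left(-1\right) 9 - 12\right)^{2} = \left(-9 - 12\right)^{2} = \left(-21\right)^{2} = 441$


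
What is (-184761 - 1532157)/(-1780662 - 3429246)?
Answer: 286153/868318 ≈ 0.32955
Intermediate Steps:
(-184761 - 1532157)/(-1780662 - 3429246) = -1716918/(-5209908) = -1716918*(-1/5209908) = 286153/868318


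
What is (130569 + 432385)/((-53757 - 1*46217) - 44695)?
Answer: -80422/20667 ≈ -3.8913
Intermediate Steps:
(130569 + 432385)/((-53757 - 1*46217) - 44695) = 562954/((-53757 - 46217) - 44695) = 562954/(-99974 - 44695) = 562954/(-144669) = 562954*(-1/144669) = -80422/20667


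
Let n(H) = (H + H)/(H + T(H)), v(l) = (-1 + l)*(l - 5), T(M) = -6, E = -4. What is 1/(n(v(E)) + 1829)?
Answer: 13/23807 ≈ 0.00054606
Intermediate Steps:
v(l) = (-1 + l)*(-5 + l)
n(H) = 2*H/(-6 + H) (n(H) = (H + H)/(H - 6) = (2*H)/(-6 + H) = 2*H/(-6 + H))
1/(n(v(E)) + 1829) = 1/(2*(5 + (-4)² - 6*(-4))/(-6 + (5 + (-4)² - 6*(-4))) + 1829) = 1/(2*(5 + 16 + 24)/(-6 + (5 + 16 + 24)) + 1829) = 1/(2*45/(-6 + 45) + 1829) = 1/(2*45/39 + 1829) = 1/(2*45*(1/39) + 1829) = 1/(30/13 + 1829) = 1/(23807/13) = 13/23807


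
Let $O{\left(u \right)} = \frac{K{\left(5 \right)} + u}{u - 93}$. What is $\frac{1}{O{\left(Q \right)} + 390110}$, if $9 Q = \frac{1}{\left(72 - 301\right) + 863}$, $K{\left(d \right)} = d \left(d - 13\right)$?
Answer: $\frac{530657}{207014830509} \approx 2.5634 \cdot 10^{-6}$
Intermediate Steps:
$K{\left(d \right)} = d \left(-13 + d\right)$
$Q = \frac{1}{5706}$ ($Q = \frac{1}{9 \left(\left(72 - 301\right) + 863\right)} = \frac{1}{9 \left(-229 + 863\right)} = \frac{1}{9 \cdot 634} = \frac{1}{9} \cdot \frac{1}{634} = \frac{1}{5706} \approx 0.00017525$)
$O{\left(u \right)} = \frac{-40 + u}{-93 + u}$ ($O{\left(u \right)} = \frac{5 \left(-13 + 5\right) + u}{u - 93} = \frac{5 \left(-8\right) + u}{-93 + u} = \frac{-40 + u}{-93 + u}$)
$\frac{1}{O{\left(Q \right)} + 390110} = \frac{1}{\frac{-40 + \frac{1}{5706}}{-93 + \frac{1}{5706}} + 390110} = \frac{1}{\frac{1}{- \frac{530657}{5706}} \left(- \frac{228239}{5706}\right) + 390110} = \frac{1}{\left(- \frac{5706}{530657}\right) \left(- \frac{228239}{5706}\right) + 390110} = \frac{1}{\frac{228239}{530657} + 390110} = \frac{1}{\frac{207014830509}{530657}} = \frac{530657}{207014830509}$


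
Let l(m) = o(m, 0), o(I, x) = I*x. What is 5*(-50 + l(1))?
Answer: -250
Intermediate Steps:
l(m) = 0 (l(m) = m*0 = 0)
5*(-50 + l(1)) = 5*(-50 + 0) = 5*(-50) = -250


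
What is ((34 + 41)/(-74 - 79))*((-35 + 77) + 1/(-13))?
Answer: -13625/663 ≈ -20.551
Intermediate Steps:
((34 + 41)/(-74 - 79))*((-35 + 77) + 1/(-13)) = (75/(-153))*(42 - 1/13) = (75*(-1/153))*(545/13) = -25/51*545/13 = -13625/663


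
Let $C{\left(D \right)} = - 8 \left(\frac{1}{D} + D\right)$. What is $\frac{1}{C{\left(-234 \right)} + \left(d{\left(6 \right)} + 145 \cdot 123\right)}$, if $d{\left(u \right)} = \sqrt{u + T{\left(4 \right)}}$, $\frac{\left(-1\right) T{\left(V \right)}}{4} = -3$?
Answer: $\frac{269769591}{5316358306327} - \frac{41067 \sqrt{2}}{5316358306327} \approx 5.0732 \cdot 10^{-5}$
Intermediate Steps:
$T{\left(V \right)} = 12$ ($T{\left(V \right)} = \left(-4\right) \left(-3\right) = 12$)
$d{\left(u \right)} = \sqrt{12 + u}$ ($d{\left(u \right)} = \sqrt{u + 12} = \sqrt{12 + u}$)
$C{\left(D \right)} = - 8 D - \frac{8}{D}$ ($C{\left(D \right)} = - 8 \left(D + \frac{1}{D}\right) = - 8 D - \frac{8}{D}$)
$\frac{1}{C{\left(-234 \right)} + \left(d{\left(6 \right)} + 145 \cdot 123\right)} = \frac{1}{\left(\left(-8\right) \left(-234\right) - \frac{8}{-234}\right) + \left(\sqrt{12 + 6} + 145 \cdot 123\right)} = \frac{1}{\left(1872 - - \frac{4}{117}\right) + \left(\sqrt{18} + 17835\right)} = \frac{1}{\left(1872 + \frac{4}{117}\right) + \left(3 \sqrt{2} + 17835\right)} = \frac{1}{\frac{219028}{117} + \left(17835 + 3 \sqrt{2}\right)} = \frac{1}{\frac{2305723}{117} + 3 \sqrt{2}}$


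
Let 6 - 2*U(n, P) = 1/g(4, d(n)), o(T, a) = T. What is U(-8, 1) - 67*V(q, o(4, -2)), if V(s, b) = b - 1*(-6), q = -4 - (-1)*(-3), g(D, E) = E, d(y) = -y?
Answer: -10673/16 ≈ -667.06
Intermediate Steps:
q = -7 (q = -4 - 1*3 = -4 - 3 = -7)
U(n, P) = 3 + 1/(2*n) (U(n, P) = 3 - (-1/n)/2 = 3 - (-1)/(2*n) = 3 + 1/(2*n))
V(s, b) = 6 + b (V(s, b) = b + 6 = 6 + b)
U(-8, 1) - 67*V(q, o(4, -2)) = (3 + (½)/(-8)) - 67*(6 + 4) = (3 + (½)*(-⅛)) - 67*10 = (3 - 1/16) - 670 = 47/16 - 670 = -10673/16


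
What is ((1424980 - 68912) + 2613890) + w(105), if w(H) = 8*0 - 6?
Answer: 3969952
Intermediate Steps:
w(H) = -6 (w(H) = 0 - 6 = -6)
((1424980 - 68912) + 2613890) + w(105) = ((1424980 - 68912) + 2613890) - 6 = (1356068 + 2613890) - 6 = 3969958 - 6 = 3969952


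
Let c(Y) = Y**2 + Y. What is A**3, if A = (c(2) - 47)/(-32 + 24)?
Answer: 68921/512 ≈ 134.61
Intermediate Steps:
c(Y) = Y + Y**2
A = 41/8 (A = (2*(1 + 2) - 47)/(-32 + 24) = (2*3 - 47)/(-8) = (6 - 47)*(-1/8) = -41*(-1/8) = 41/8 ≈ 5.1250)
A**3 = (41/8)**3 = 68921/512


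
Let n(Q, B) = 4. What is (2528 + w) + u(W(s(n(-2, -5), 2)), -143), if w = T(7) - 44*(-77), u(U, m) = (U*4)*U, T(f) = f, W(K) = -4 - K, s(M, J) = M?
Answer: 6179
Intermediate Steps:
u(U, m) = 4*U² (u(U, m) = (4*U)*U = 4*U²)
w = 3395 (w = 7 - 44*(-77) = 7 + 3388 = 3395)
(2528 + w) + u(W(s(n(-2, -5), 2)), -143) = (2528 + 3395) + 4*(-4 - 1*4)² = 5923 + 4*(-4 - 4)² = 5923 + 4*(-8)² = 5923 + 4*64 = 5923 + 256 = 6179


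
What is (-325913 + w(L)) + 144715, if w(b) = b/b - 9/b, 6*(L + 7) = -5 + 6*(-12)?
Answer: -21562389/119 ≈ -1.8120e+5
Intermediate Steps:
L = -119/6 (L = -7 + (-5 + 6*(-12))/6 = -7 + (-5 - 72)/6 = -7 + (⅙)*(-77) = -7 - 77/6 = -119/6 ≈ -19.833)
w(b) = 1 - 9/b
(-325913 + w(L)) + 144715 = (-325913 + (-9 - 119/6)/(-119/6)) + 144715 = (-325913 - 6/119*(-173/6)) + 144715 = (-325913 + 173/119) + 144715 = -38783474/119 + 144715 = -21562389/119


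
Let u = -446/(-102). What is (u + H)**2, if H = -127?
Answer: 39112516/2601 ≈ 15037.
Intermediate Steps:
u = 223/51 (u = -446*(-1/102) = 223/51 ≈ 4.3726)
(u + H)**2 = (223/51 - 127)**2 = (-6254/51)**2 = 39112516/2601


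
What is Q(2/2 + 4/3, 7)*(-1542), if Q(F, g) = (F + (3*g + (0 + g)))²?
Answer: -4256434/3 ≈ -1.4188e+6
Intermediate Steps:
Q(F, g) = (F + 4*g)² (Q(F, g) = (F + (3*g + g))² = (F + 4*g)²)
Q(2/2 + 4/3, 7)*(-1542) = ((2/2 + 4/3) + 4*7)²*(-1542) = ((2*(½) + 4*(⅓)) + 28)²*(-1542) = ((1 + 4/3) + 28)²*(-1542) = (7/3 + 28)²*(-1542) = (91/3)²*(-1542) = (8281/9)*(-1542) = -4256434/3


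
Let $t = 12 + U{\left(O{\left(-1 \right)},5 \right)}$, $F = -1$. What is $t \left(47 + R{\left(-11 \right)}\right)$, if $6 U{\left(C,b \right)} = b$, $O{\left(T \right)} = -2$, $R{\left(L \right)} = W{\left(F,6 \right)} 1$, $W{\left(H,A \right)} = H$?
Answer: $\frac{1771}{3} \approx 590.33$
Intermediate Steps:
$R{\left(L \right)} = -1$ ($R{\left(L \right)} = \left(-1\right) 1 = -1$)
$U{\left(C,b \right)} = \frac{b}{6}$
$t = \frac{77}{6}$ ($t = 12 + \frac{1}{6} \cdot 5 = 12 + \frac{5}{6} = \frac{77}{6} \approx 12.833$)
$t \left(47 + R{\left(-11 \right)}\right) = \frac{77 \left(47 - 1\right)}{6} = \frac{77}{6} \cdot 46 = \frac{1771}{3}$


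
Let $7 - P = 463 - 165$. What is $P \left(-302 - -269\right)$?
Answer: $9603$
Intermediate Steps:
$P = -291$ ($P = 7 - \left(463 - 165\right) = 7 - 298 = -291$)
$P \left(-302 - -269\right) = - 291 \left(-302 - -269\right) = - 291 \left(-302 + 269\right) = \left(-291\right) \left(-33\right) = 9603$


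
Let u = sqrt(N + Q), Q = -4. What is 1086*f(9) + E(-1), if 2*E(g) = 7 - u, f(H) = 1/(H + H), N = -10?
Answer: 383/6 - I*sqrt(14)/2 ≈ 63.833 - 1.8708*I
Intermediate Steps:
u = I*sqrt(14) (u = sqrt(-10 - 4) = sqrt(-14) = I*sqrt(14) ≈ 3.7417*I)
f(H) = 1/(2*H)
E(g) = 7/2 - I*sqrt(14)/2 (E(g) = (7 - I*sqrt(14))/2 = 7/2 - I*sqrt(14)/2)
1086*f(9) + E(-1) = 1086*((1/2)/9) + (7/2 - I*sqrt(14)/2) = 1086*((1/2)*(1/9)) + (7/2 - I*sqrt(14)/2) = 1086*(1/18) + (7/2 - I*sqrt(14)/2) = 181/3 + (7/2 - I*sqrt(14)/2) = 383/6 - I*sqrt(14)/2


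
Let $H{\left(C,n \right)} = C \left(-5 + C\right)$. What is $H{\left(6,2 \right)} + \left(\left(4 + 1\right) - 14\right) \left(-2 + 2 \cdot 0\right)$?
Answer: $24$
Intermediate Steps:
$H{\left(6,2 \right)} + \left(\left(4 + 1\right) - 14\right) \left(-2 + 2 \cdot 0\right) = 6 \left(-5 + 6\right) + \left(\left(4 + 1\right) - 14\right) \left(-2 + 2 \cdot 0\right) = 6 \cdot 1 + \left(5 - 14\right) \left(-2 + 0\right) = 6 - -18 = 6 + 18 = 24$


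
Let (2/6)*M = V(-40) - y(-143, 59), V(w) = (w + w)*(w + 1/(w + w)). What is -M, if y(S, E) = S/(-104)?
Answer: -76791/8 ≈ -9598.9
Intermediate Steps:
y(S, E) = -S/104 (y(S, E) = S*(-1/104) = -S/104)
V(w) = 2*w*(w + 1/(2*w)) (V(w) = (2*w)*(w + 1/(2*w)) = 2*w*(w + 1/(2*w)))
M = 76791/8 (M = 3*((1 + 2*(-40)**2) - (-1)*(-143)/104) = 3*((1 + 2*1600) - 1*11/8) = 3*((1 + 3200) - 11/8) = 3*(3201 - 11/8) = 3*(25597/8) = 76791/8 ≈ 9598.9)
-M = -1*76791/8 = -76791/8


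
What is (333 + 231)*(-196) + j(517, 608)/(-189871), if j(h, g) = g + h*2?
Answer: -20989101466/189871 ≈ -1.1054e+5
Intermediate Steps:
j(h, g) = g + 2*h
(333 + 231)*(-196) + j(517, 608)/(-189871) = (333 + 231)*(-196) + (608 + 2*517)/(-189871) = 564*(-196) + (608 + 1034)*(-1/189871) = -110544 + 1642*(-1/189871) = -110544 - 1642/189871 = -20989101466/189871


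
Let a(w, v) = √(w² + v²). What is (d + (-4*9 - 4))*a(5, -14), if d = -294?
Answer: -334*√221 ≈ -4965.3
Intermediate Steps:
a(w, v) = √(v² + w²)
(d + (-4*9 - 4))*a(5, -14) = (-294 + (-4*9 - 4))*√((-14)² + 5²) = (-294 + (-36 - 4))*√(196 + 25) = (-294 - 40)*√221 = -334*√221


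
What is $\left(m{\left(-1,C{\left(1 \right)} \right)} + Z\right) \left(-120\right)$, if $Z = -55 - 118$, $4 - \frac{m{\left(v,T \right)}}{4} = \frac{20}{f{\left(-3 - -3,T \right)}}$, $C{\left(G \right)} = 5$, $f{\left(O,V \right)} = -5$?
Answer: $16920$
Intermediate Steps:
$m{\left(v,T \right)} = 32$ ($m{\left(v,T \right)} = 16 - 4 \frac{20}{-5} = 16 - 4 \cdot 20 \left(- \frac{1}{5}\right) = 16 - -16 = 16 + 16 = 32$)
$Z = -173$
$\left(m{\left(-1,C{\left(1 \right)} \right)} + Z\right) \left(-120\right) = \left(32 - 173\right) \left(-120\right) = \left(-141\right) \left(-120\right) = 16920$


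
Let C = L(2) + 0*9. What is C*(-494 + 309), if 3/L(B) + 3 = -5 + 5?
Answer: 185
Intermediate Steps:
L(B) = -1 (L(B) = 3/(-3 + (-5 + 5)) = 3/(-3 + 0) = 3/(-3) = 3*(-1/3) = -1)
C = -1 (C = -1 + 0*9 = -1 + 0 = -1)
C*(-494 + 309) = -(-494 + 309) = -1*(-185) = 185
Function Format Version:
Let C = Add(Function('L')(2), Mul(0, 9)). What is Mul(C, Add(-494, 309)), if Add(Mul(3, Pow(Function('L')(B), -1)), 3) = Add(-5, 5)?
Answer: 185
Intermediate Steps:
Function('L')(B) = -1 (Function('L')(B) = Mul(3, Pow(Add(-3, Add(-5, 5)), -1)) = Mul(3, Pow(Add(-3, 0), -1)) = Mul(3, Pow(-3, -1)) = Mul(3, Rational(-1, 3)) = -1)
C = -1 (C = Add(-1, Mul(0, 9)) = Add(-1, 0) = -1)
Mul(C, Add(-494, 309)) = Mul(-1, Add(-494, 309)) = Mul(-1, -185) = 185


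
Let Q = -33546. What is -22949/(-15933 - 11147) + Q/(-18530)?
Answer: 26673413/10035848 ≈ 2.6578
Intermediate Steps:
-22949/(-15933 - 11147) + Q/(-18530) = -22949/(-15933 - 11147) - 33546/(-18530) = -22949/(-27080) - 33546*(-1/18530) = -22949*(-1/27080) + 16773/9265 = 22949/27080 + 16773/9265 = 26673413/10035848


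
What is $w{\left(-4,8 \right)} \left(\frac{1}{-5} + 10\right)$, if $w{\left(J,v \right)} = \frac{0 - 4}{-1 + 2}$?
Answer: $- \frac{196}{5} \approx -39.2$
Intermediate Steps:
$w{\left(J,v \right)} = -4$ ($w{\left(J,v \right)} = - \frac{4}{1} = \left(-4\right) 1 = -4$)
$w{\left(-4,8 \right)} \left(\frac{1}{-5} + 10\right) = - 4 \left(\frac{1}{-5} + 10\right) = - 4 \left(- \frac{1}{5} + 10\right) = \left(-4\right) \frac{49}{5} = - \frac{196}{5}$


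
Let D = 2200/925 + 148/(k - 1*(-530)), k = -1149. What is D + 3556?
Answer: 81492064/22903 ≈ 3558.1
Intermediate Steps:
D = 48996/22903 (D = 2200/925 + 148/(-1149 - 1*(-530)) = 2200*(1/925) + 148/(-1149 + 530) = 88/37 + 148/(-619) = 88/37 + 148*(-1/619) = 88/37 - 148/619 = 48996/22903 ≈ 2.1393)
D + 3556 = 48996/22903 + 3556 = 81492064/22903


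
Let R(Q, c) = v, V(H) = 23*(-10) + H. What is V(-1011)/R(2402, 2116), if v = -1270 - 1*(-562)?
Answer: 1241/708 ≈ 1.7528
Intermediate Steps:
V(H) = -230 + H
v = -708 (v = -1270 + 562 = -708)
R(Q, c) = -708
V(-1011)/R(2402, 2116) = (-230 - 1011)/(-708) = -1241*(-1/708) = 1241/708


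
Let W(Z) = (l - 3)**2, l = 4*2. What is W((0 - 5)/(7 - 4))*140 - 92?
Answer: 3408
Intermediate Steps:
l = 8
W(Z) = 25 (W(Z) = (8 - 3)**2 = 5**2 = 25)
W((0 - 5)/(7 - 4))*140 - 92 = 25*140 - 92 = 3500 - 92 = 3408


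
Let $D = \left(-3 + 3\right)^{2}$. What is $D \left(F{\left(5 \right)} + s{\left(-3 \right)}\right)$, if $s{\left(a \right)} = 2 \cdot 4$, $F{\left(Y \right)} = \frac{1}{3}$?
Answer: $0$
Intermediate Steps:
$F{\left(Y \right)} = \frac{1}{3}$
$D = 0$ ($D = 0^{2} = 0$)
$s{\left(a \right)} = 8$
$D \left(F{\left(5 \right)} + s{\left(-3 \right)}\right) = 0 \left(\frac{1}{3} + 8\right) = 0 \cdot \frac{25}{3} = 0$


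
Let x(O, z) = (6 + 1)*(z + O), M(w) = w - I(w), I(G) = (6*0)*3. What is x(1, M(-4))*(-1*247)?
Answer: 5187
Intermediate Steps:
I(G) = 0 (I(G) = 0*3 = 0)
M(w) = w (M(w) = w - 1*0 = w + 0 = w)
x(O, z) = 7*O + 7*z (x(O, z) = 7*(O + z) = 7*O + 7*z)
x(1, M(-4))*(-1*247) = (7*1 + 7*(-4))*(-1*247) = (7 - 28)*(-247) = -21*(-247) = 5187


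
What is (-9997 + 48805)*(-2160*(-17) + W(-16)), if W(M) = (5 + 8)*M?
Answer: 1416957696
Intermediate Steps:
W(M) = 13*M
(-9997 + 48805)*(-2160*(-17) + W(-16)) = (-9997 + 48805)*(-2160*(-17) + 13*(-16)) = 38808*(36720 - 208) = 38808*36512 = 1416957696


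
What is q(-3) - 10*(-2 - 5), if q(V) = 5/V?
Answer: 205/3 ≈ 68.333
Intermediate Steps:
q(-3) - 10*(-2 - 5) = 5/(-3) - 10*(-2 - 5) = 5*(-1/3) - 10*(-7) = -5/3 + 70 = 205/3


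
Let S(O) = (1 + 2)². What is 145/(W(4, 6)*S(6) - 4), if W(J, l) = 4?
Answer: 145/32 ≈ 4.5313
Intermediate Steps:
S(O) = 9 (S(O) = 3² = 9)
145/(W(4, 6)*S(6) - 4) = 145/(4*9 - 4) = 145/(36 - 4) = 145/32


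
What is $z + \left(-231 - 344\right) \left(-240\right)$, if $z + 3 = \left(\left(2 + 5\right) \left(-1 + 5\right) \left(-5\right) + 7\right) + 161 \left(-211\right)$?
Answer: $103893$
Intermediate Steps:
$z = -34107$ ($z = -3 + \left(\left(\left(2 + 5\right) \left(-1 + 5\right) \left(-5\right) + 7\right) + 161 \left(-211\right)\right) = -3 - \left(33964 - 7 \cdot 4 \left(-5\right)\right) = -3 + \left(\left(28 \left(-5\right) + 7\right) - 33971\right) = -3 + \left(\left(-140 + 7\right) - 33971\right) = -3 - 34104 = -34107$)
$z + \left(-231 - 344\right) \left(-240\right) = -34107 + \left(-231 - 344\right) \left(-240\right) = -34107 - -138000 = -34107 + 138000 = 103893$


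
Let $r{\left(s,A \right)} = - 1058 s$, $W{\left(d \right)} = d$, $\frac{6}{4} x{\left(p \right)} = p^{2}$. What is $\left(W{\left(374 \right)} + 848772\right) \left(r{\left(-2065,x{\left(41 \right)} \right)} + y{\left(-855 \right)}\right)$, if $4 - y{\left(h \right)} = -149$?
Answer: $1855318625758$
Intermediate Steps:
$x{\left(p \right)} = \frac{2 p^{2}}{3}$
$y{\left(h \right)} = 153$ ($y{\left(h \right)} = 4 - -149 = 4 + 149 = 153$)
$\left(W{\left(374 \right)} + 848772\right) \left(r{\left(-2065,x{\left(41 \right)} \right)} + y{\left(-855 \right)}\right) = \left(374 + 848772\right) \left(\left(-1058\right) \left(-2065\right) + 153\right) = 849146 \left(2184770 + 153\right) = 849146 \cdot 2184923 = 1855318625758$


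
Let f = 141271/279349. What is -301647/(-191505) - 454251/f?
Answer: -8100300198849386/9018034285 ≈ -8.9823e+5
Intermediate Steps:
f = 141271/279349 (f = 141271*(1/279349) = 141271/279349 ≈ 0.50572)
-301647/(-191505) - 454251/f = -301647/(-191505) - 454251/141271/279349 = -301647*(-1/191505) - 454251*279349/141271 = 100549/63835 - 126894562599/141271 = -8100300198849386/9018034285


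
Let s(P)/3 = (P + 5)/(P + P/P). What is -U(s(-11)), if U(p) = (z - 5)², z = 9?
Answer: -16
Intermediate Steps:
s(P) = 3*(5 + P)/(1 + P) (s(P) = 3*((P + 5)/(P + P/P)) = 3*((5 + P)/(P + 1)) = 3*((5 + P)/(1 + P)) = 3*(5 + P)/(1 + P))
U(p) = 16 (U(p) = (9 - 5)² = 4² = 16)
-U(s(-11)) = -1*16 = -16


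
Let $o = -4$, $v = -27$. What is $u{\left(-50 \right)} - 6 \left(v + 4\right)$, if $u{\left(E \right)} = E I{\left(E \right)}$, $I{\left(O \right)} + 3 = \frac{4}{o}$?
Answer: $338$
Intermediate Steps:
$I{\left(O \right)} = -4$ ($I{\left(O \right)} = -3 + \frac{4}{-4} = -3 + 4 \left(- \frac{1}{4}\right) = -3 - 1 = -4$)
$u{\left(E \right)} = - 4 E$ ($u{\left(E \right)} = E \left(-4\right) = - 4 E$)
$u{\left(-50 \right)} - 6 \left(v + 4\right) = \left(-4\right) \left(-50\right) - 6 \left(-27 + 4\right) = 200 - -138 = 200 + 138 = 338$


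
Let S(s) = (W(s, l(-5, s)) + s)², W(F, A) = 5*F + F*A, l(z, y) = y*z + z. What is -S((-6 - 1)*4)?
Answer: -15586704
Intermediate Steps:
l(z, y) = z + y*z
W(F, A) = 5*F + A*F
S(s) = (s - 5*s²)² (S(s) = (s*(5 - 5*(1 + s)) + s)² = (s*(5 + (-5 - 5*s)) + s)² = (s*(-5*s) + s)² = (-5*s² + s)² = (s - 5*s²)²)
-S((-6 - 1)*4) = -((-6 - 1)*4)²*(-1 + 5*((-6 - 1)*4))² = -(-7*4)²*(-1 + 5*(-7*4))² = -(-28)²*(-1 + 5*(-28))² = -784*(-1 - 140)² = -784*(-141)² = -784*19881 = -1*15586704 = -15586704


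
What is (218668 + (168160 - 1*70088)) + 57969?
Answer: 374709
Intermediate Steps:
(218668 + (168160 - 1*70088)) + 57969 = (218668 + (168160 - 70088)) + 57969 = (218668 + 98072) + 57969 = 316740 + 57969 = 374709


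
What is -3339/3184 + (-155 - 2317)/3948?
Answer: -1754435/1047536 ≈ -1.6748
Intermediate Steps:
-3339/3184 + (-155 - 2317)/3948 = -3339*1/3184 - 2472*1/3948 = -3339/3184 - 206/329 = -1754435/1047536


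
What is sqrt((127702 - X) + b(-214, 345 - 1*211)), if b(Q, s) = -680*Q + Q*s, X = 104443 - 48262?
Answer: sqrt(188365) ≈ 434.01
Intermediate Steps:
X = 56181
sqrt((127702 - X) + b(-214, 345 - 1*211)) = sqrt((127702 - 1*56181) - 214*(-680 + (345 - 1*211))) = sqrt((127702 - 56181) - 214*(-680 + (345 - 211))) = sqrt(71521 - 214*(-680 + 134)) = sqrt(71521 - 214*(-546)) = sqrt(71521 + 116844) = sqrt(188365)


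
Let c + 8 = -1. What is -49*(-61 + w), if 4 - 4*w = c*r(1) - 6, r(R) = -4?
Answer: 6615/2 ≈ 3307.5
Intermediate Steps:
c = -9 (c = -8 - 1 = -9)
w = -13/2 (w = 1 - (-9*(-4) - 6)/4 = 1 - (36 - 6)/4 = 1 - 1/4*30 = 1 - 15/2 = -13/2 ≈ -6.5000)
-49*(-61 + w) = -49*(-61 - 13/2) = -49*(-135/2) = 6615/2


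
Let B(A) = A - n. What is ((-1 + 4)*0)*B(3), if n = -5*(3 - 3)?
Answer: 0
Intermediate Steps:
n = 0 (n = -5*0 = 0)
B(A) = A (B(A) = A - 1*0 = A + 0 = A)
((-1 + 4)*0)*B(3) = ((-1 + 4)*0)*3 = (3*0)*3 = 0*3 = 0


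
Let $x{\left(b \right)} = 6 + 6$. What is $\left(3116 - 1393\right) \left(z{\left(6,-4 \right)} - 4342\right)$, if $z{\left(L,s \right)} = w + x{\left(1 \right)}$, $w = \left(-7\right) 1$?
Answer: $-7472651$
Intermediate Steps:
$x{\left(b \right)} = 12$
$w = -7$
$z{\left(L,s \right)} = 5$ ($z{\left(L,s \right)} = -7 + 12 = 5$)
$\left(3116 - 1393\right) \left(z{\left(6,-4 \right)} - 4342\right) = \left(3116 - 1393\right) \left(5 - 4342\right) = 1723 \left(-4337\right) = -7472651$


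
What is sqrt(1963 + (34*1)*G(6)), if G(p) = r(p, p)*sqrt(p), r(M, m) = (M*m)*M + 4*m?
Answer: sqrt(1963 + 8160*sqrt(6)) ≈ 148.16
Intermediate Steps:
r(M, m) = 4*m + m*M**2 (r(M, m) = m*M**2 + 4*m = 4*m + m*M**2)
G(p) = p**(3/2)*(4 + p**2) (G(p) = (p*(4 + p**2))*sqrt(p) = p**(3/2)*(4 + p**2))
sqrt(1963 + (34*1)*G(6)) = sqrt(1963 + (34*1)*(6**(3/2)*(4 + 6**2))) = sqrt(1963 + 34*((6*sqrt(6))*(4 + 36))) = sqrt(1963 + 34*((6*sqrt(6))*40)) = sqrt(1963 + 34*(240*sqrt(6))) = sqrt(1963 + 8160*sqrt(6))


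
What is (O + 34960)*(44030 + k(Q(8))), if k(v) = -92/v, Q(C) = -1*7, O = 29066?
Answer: 19739343852/7 ≈ 2.8199e+9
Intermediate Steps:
Q(C) = -7
(O + 34960)*(44030 + k(Q(8))) = (29066 + 34960)*(44030 - 92/(-7)) = 64026*(44030 - 92*(-⅐)) = 64026*(44030 + 92/7) = 64026*(308302/7) = 19739343852/7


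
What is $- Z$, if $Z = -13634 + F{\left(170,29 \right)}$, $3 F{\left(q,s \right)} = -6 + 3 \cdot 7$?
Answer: $13629$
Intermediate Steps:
$F{\left(q,s \right)} = 5$ ($F{\left(q,s \right)} = \frac{-6 + 3 \cdot 7}{3} = \frac{-6 + 21}{3} = \frac{1}{3} \cdot 15 = 5$)
$Z = -13629$ ($Z = -13634 + 5 = -13629$)
$- Z = \left(-1\right) \left(-13629\right) = 13629$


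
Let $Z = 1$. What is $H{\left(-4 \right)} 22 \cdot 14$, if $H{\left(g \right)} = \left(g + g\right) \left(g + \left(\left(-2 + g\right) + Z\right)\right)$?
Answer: $22176$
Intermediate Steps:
$H{\left(g \right)} = 2 g \left(-1 + 2 g\right)$ ($H{\left(g \right)} = \left(g + g\right) \left(g + \left(\left(-2 + g\right) + 1\right)\right) = 2 g \left(g + \left(-1 + g\right)\right) = 2 g \left(-1 + 2 g\right)$)
$H{\left(-4 \right)} 22 \cdot 14 = 2 \left(-4\right) \left(-1 + 2 \left(-4\right)\right) 22 \cdot 14 = 2 \left(-4\right) \left(-1 - 8\right) 22 \cdot 14 = 2 \left(-4\right) \left(-9\right) 22 \cdot 14 = 72 \cdot 22 \cdot 14 = 1584 \cdot 14 = 22176$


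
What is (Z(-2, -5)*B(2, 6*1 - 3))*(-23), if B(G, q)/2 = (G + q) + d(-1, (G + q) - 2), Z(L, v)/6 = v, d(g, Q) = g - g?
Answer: 6900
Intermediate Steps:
d(g, Q) = 0
Z(L, v) = 6*v
B(G, q) = 2*G + 2*q (B(G, q) = 2*((G + q) + 0) = 2*(G + q) = 2*G + 2*q)
(Z(-2, -5)*B(2, 6*1 - 3))*(-23) = ((6*(-5))*(2*2 + 2*(6*1 - 3)))*(-23) = -30*(4 + 2*(6 - 3))*(-23) = -30*(4 + 2*3)*(-23) = -30*(4 + 6)*(-23) = -30*10*(-23) = -300*(-23) = 6900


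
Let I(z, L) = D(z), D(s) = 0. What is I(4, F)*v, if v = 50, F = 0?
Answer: 0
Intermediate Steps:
I(z, L) = 0
I(4, F)*v = 0*50 = 0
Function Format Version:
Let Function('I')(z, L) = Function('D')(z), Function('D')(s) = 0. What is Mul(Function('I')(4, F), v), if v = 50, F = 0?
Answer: 0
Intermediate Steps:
Function('I')(z, L) = 0
Mul(Function('I')(4, F), v) = Mul(0, 50) = 0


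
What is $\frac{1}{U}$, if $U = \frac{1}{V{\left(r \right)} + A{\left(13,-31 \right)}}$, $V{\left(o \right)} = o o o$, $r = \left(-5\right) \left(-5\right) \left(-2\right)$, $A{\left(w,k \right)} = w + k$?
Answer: $-125018$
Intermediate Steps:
$A{\left(w,k \right)} = k + w$
$r = -50$ ($r = 25 \left(-2\right) = -50$)
$V{\left(o \right)} = o^{3}$ ($V{\left(o \right)} = o^{2} o = o^{3}$)
$U = - \frac{1}{125018}$ ($U = \frac{1}{\left(-50\right)^{3} + \left(-31 + 13\right)} = \frac{1}{-125000 - 18} = \frac{1}{-125018} = - \frac{1}{125018} \approx -7.9989 \cdot 10^{-6}$)
$\frac{1}{U} = \frac{1}{- \frac{1}{125018}} = -125018$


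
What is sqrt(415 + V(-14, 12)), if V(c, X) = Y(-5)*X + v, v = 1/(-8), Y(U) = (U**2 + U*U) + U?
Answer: sqrt(15278)/4 ≈ 30.901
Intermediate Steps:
Y(U) = U + 2*U**2 (Y(U) = (U**2 + U**2) + U = 2*U**2 + U = U + 2*U**2)
v = -1/8 ≈ -0.12500
V(c, X) = -1/8 + 45*X (V(c, X) = (-5*(1 + 2*(-5)))*X - 1/8 = (-5*(1 - 10))*X - 1/8 = (-5*(-9))*X - 1/8 = 45*X - 1/8 = -1/8 + 45*X)
sqrt(415 + V(-14, 12)) = sqrt(415 + (-1/8 + 45*12)) = sqrt(415 + (-1/8 + 540)) = sqrt(415 + 4319/8) = sqrt(7639/8) = sqrt(15278)/4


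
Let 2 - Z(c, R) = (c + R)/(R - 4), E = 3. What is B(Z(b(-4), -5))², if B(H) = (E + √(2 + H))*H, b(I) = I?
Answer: (3 + √3)² ≈ 22.392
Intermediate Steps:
Z(c, R) = 2 - (R + c)/(-4 + R) (Z(c, R) = 2 - (c + R)/(R - 4) = 2 - (R + c)/(-4 + R))
B(H) = H*(3 + √(2 + H)) (B(H) = (3 + √(2 + H))*H = H*(3 + √(2 + H)))
B(Z(b(-4), -5))² = (((-8 - 5 - 1*(-4))/(-4 - 5))*(3 + √(2 + (-8 - 5 - 1*(-4))/(-4 - 5))))² = (((-8 - 5 + 4)/(-9))*(3 + √(2 + (-8 - 5 + 4)/(-9))))² = ((-⅑*(-9))*(3 + √(2 - ⅑*(-9))))² = (1*(3 + √(2 + 1)))² = (1*(3 + √3))² = (3 + √3)²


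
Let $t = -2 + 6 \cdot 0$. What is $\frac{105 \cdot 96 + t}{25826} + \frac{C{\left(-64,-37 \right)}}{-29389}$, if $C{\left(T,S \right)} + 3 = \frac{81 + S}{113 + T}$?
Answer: $\frac{7257797418}{18595507693} \approx 0.3903$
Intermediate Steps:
$t = -2$ ($t = -2 + 0 = -2$)
$C{\left(T,S \right)} = -3 + \frac{81 + S}{113 + T}$
$\frac{105 \cdot 96 + t}{25826} + \frac{C{\left(-64,-37 \right)}}{-29389} = \frac{105 \cdot 96 - 2}{25826} + \frac{\frac{1}{113 - 64} \left(-258 - 37 - -192\right)}{-29389} = \left(10080 - 2\right) \frac{1}{25826} + \frac{-258 - 37 + 192}{49} \left(- \frac{1}{29389}\right) = 10078 \cdot \frac{1}{25826} + \frac{1}{49} \left(-103\right) \left(- \frac{1}{29389}\right) = \frac{5039}{12913} - - \frac{103}{1440061} = \frac{5039}{12913} + \frac{103}{1440061} = \frac{7257797418}{18595507693}$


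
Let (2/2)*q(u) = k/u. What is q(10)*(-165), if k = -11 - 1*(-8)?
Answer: 99/2 ≈ 49.500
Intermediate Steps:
k = -3 (k = -11 + 8 = -3)
q(u) = -3/u
q(10)*(-165) = -3/10*(-165) = 99/2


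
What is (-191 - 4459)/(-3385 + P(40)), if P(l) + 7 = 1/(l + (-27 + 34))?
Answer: 72850/53141 ≈ 1.3709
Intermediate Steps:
P(l) = -7 + 1/(7 + l) (P(l) = -7 + 1/(l + (-27 + 34)) = -7 + 1/(l + 7) = -7 + 1/(7 + l))
(-191 - 4459)/(-3385 + P(40)) = (-191 - 4459)/(-3385 + (-48 - 7*40)/(7 + 40)) = -4650/(-3385 + (-48 - 280)/47) = -4650/(-3385 + (1/47)*(-328)) = -4650/(-3385 - 328/47) = -4650/(-159423/47) = -4650*(-47/159423) = 72850/53141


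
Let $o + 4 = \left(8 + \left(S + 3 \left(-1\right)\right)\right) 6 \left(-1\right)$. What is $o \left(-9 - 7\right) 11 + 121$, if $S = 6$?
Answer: $12441$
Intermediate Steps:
$o = -70$ ($o = -4 + \left(8 + \left(6 + 3 \left(-1\right)\right)\right) 6 \left(-1\right) = -4 + \left(8 + \left(6 - 3\right)\right) \left(-6\right) = -4 + \left(8 + 3\right) \left(-6\right) = -4 + 11 \left(-6\right) = -4 - 66 = -70$)
$o \left(-9 - 7\right) 11 + 121 = - 70 \left(-9 - 7\right) 11 + 121 = - 70 \left(\left(-16\right) 11\right) + 121 = \left(-70\right) \left(-176\right) + 121 = 12320 + 121 = 12441$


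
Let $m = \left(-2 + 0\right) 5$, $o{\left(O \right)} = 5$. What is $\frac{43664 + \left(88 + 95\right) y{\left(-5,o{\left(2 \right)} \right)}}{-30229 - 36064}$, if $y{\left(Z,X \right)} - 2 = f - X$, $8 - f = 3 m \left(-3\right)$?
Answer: $- \frac{28109}{66293} \approx -0.42401$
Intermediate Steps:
$m = -10$ ($m = \left(-2\right) 5 = -10$)
$f = -82$ ($f = 8 - 3 \left(-10\right) \left(-3\right) = 8 - \left(-30\right) \left(-3\right) = 8 - 90 = -82$)
$y{\left(Z,X \right)} = -80 - X$ ($y{\left(Z,X \right)} = 2 - \left(82 + X\right) = -80 - X$)
$\frac{43664 + \left(88 + 95\right) y{\left(-5,o{\left(2 \right)} \right)}}{-30229 - 36064} = \frac{43664 + \left(88 + 95\right) \left(-80 - 5\right)}{-30229 - 36064} = \frac{43664 + 183 \left(-80 - 5\right)}{-66293} = \left(43664 + 183 \left(-85\right)\right) \left(- \frac{1}{66293}\right) = \left(43664 - 15555\right) \left(- \frac{1}{66293}\right) = 28109 \left(- \frac{1}{66293}\right) = - \frac{28109}{66293}$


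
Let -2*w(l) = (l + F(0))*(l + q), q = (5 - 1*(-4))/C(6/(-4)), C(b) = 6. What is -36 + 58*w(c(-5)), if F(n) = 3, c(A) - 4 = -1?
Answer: -819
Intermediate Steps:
c(A) = 3 (c(A) = 4 - 1 = 3)
q = 3/2 (q = (5 - 1*(-4))/6 = (5 + 4)*(⅙) = 9*(⅙) = 3/2 ≈ 1.5000)
w(l) = -(3 + l)*(3/2 + l)/2 (w(l) = -(l + 3)*(l + 3/2)/2 = -(3 + l)*(3/2 + l)/2)
-36 + 58*w(c(-5)) = -36 + 58*(-9/4 - 9/4*3 - ½*3²) = -36 + 58*(-9/4 - 27/4 - ½*9) = -36 + 58*(-9/4 - 27/4 - 9/2) = -36 + 58*(-27/2) = -36 - 783 = -819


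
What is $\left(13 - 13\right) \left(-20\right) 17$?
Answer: $0$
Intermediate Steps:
$\left(13 - 13\right) \left(-20\right) 17 = 0 \left(-20\right) 17 = 0 \cdot 17 = 0$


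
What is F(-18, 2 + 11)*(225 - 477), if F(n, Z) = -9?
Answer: 2268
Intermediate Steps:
F(-18, 2 + 11)*(225 - 477) = -9*(225 - 477) = -9*(-252) = 2268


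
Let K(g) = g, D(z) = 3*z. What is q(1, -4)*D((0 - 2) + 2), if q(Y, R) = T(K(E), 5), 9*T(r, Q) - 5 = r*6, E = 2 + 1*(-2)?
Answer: 0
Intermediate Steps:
E = 0 (E = 2 - 2 = 0)
T(r, Q) = 5/9 + 2*r/3 (T(r, Q) = 5/9 + (r*6)/9 = 5/9 + (6*r)/9 = 5/9 + 2*r/3)
q(Y, R) = 5/9 (q(Y, R) = 5/9 + (⅔)*0 = 5/9 + 0 = 5/9)
q(1, -4)*D((0 - 2) + 2) = 5*(3*((0 - 2) + 2))/9 = 5*(3*(-2 + 2))/9 = 5*(3*0)/9 = (5/9)*0 = 0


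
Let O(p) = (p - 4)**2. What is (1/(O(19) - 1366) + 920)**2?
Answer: 1101909978961/1301881 ≈ 8.4640e+5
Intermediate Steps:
O(p) = (-4 + p)**2
(1/(O(19) - 1366) + 920)**2 = (1/((-4 + 19)**2 - 1366) + 920)**2 = (1/(15**2 - 1366) + 920)**2 = (1/(225 - 1366) + 920)**2 = (1/(-1141) + 920)**2 = (-1/1141 + 920)**2 = (1049719/1141)**2 = 1101909978961/1301881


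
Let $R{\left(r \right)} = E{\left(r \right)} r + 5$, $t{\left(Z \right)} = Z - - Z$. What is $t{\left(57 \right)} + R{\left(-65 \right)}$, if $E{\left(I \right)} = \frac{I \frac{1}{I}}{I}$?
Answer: $120$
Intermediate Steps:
$t{\left(Z \right)} = 2 Z$ ($t{\left(Z \right)} = Z + Z = 2 Z$)
$E{\left(I \right)} = \frac{1}{I}$ ($E{\left(I \right)} = 1 \frac{1}{I} = \frac{1}{I}$)
$R{\left(r \right)} = 6$ ($R{\left(r \right)} = \frac{r}{r} + 5 = 1 + 5 = 6$)
$t{\left(57 \right)} + R{\left(-65 \right)} = 2 \cdot 57 + 6 = 114 + 6 = 120$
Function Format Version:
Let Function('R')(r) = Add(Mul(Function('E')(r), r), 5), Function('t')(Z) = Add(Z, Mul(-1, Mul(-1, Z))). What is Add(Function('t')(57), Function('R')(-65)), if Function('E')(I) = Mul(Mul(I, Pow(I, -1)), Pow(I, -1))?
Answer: 120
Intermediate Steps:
Function('t')(Z) = Mul(2, Z) (Function('t')(Z) = Add(Z, Z) = Mul(2, Z))
Function('E')(I) = Pow(I, -1) (Function('E')(I) = Mul(1, Pow(I, -1)) = Pow(I, -1))
Function('R')(r) = 6 (Function('R')(r) = Add(Mul(Pow(r, -1), r), 5) = Add(1, 5) = 6)
Add(Function('t')(57), Function('R')(-65)) = Add(Mul(2, 57), 6) = Add(114, 6) = 120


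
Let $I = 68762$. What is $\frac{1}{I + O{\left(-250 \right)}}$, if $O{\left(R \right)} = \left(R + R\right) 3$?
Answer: $\frac{1}{67262} \approx 1.4867 \cdot 10^{-5}$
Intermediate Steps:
$O{\left(R \right)} = 6 R$ ($O{\left(R \right)} = 2 R 3 = 6 R$)
$\frac{1}{I + O{\left(-250 \right)}} = \frac{1}{68762 + 6 \left(-250\right)} = \frac{1}{68762 - 1500} = \frac{1}{67262}$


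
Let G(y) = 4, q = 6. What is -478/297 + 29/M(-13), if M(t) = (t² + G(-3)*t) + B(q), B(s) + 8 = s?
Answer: -46357/34155 ≈ -1.3573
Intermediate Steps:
B(s) = -8 + s
M(t) = -2 + t² + 4*t (M(t) = (t² + 4*t) + (-8 + 6) = (t² + 4*t) - 2 = -2 + t² + 4*t)
-478/297 + 29/M(-13) = -478/297 + 29/(-2 + (-13)² + 4*(-13)) = -478*1/297 + 29/(-2 + 169 - 52) = -478/297 + 29/115 = -46357/34155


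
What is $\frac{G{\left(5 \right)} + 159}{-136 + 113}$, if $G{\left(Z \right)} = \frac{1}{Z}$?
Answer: $- \frac{796}{115} \approx -6.9217$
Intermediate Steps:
$\frac{G{\left(5 \right)} + 159}{-136 + 113} = \frac{\frac{1}{5} + 159}{-136 + 113} = \frac{\frac{1}{5} + 159}{-23} = \frac{796}{5} \left(- \frac{1}{23}\right) = - \frac{796}{115}$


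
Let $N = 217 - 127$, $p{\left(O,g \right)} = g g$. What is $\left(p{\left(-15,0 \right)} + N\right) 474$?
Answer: $42660$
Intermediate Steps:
$p{\left(O,g \right)} = g^{2}$
$N = 90$
$\left(p{\left(-15,0 \right)} + N\right) 474 = \left(0^{2} + 90\right) 474 = \left(0 + 90\right) 474 = 90 \cdot 474 = 42660$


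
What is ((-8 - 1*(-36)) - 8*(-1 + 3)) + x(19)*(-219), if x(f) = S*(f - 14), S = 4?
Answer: -4368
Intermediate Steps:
x(f) = -56 + 4*f (x(f) = 4*(f - 14) = 4*(-14 + f) = -56 + 4*f)
((-8 - 1*(-36)) - 8*(-1 + 3)) + x(19)*(-219) = ((-8 - 1*(-36)) - 8*(-1 + 3)) + (-56 + 4*19)*(-219) = ((-8 + 36) - 8*2) + (-56 + 76)*(-219) = (28 - 1*16) + 20*(-219) = (28 - 16) - 4380 = 12 - 4380 = -4368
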